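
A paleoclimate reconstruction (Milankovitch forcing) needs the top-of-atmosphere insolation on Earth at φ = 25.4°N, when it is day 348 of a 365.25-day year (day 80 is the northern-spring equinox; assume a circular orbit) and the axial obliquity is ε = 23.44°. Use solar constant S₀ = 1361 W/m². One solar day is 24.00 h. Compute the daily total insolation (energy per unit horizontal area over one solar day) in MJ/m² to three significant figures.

Solar longitude: λ_s = 360° × (348 − 80)/365.25 = 264.148°.
sin δ = sin 23.44° × sin 264.148° = -0.39572, so δ = -23.311°.
cos H₀ = −tan(+25.4°) tan(-23.311°) = 0.2046, H₀ = 1.3647 rad.
Bracket: H₀ sin φ sin δ + cos φ cos δ sin H₀ = 1.3647×0.42894×-0.39572 + 0.90334×0.91837×0.97885 = -0.231644 + 0.812054 = 0.580410.
Q̄ = (S₀/π) × [bracket] = (1361/π) × 0.580410 = 251.45 W/m².
Daily total = Q̄ × 24.00 h × 3600 s/h = 251.45 × 24.00 × 3600 / 10⁶ = 21.73 MJ/m².

21.7 MJ/m²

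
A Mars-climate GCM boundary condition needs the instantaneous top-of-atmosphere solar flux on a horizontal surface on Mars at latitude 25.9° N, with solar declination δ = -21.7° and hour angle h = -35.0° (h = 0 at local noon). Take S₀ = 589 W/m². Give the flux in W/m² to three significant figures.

cos θ_z = sin φ sin δ + cos φ cos δ cos h = -0.161506 + 0.684654 = 0.523148.
Flux = S₀ · cos θ_z = 589 × 0.523148 = 308.1 W/m².

308 W/m²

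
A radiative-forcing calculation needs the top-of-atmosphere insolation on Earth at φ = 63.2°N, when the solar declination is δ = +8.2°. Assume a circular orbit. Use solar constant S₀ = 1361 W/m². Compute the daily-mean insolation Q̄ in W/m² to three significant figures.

cos H₀ = −tan(+63.2°) tan(+8.200°) = -0.2853, H₀ = 1.8601 rad.
Bracket: H₀ sin φ sin δ + cos φ cos δ sin H₀ = 1.8601×0.89259×0.14263 + 0.45088×0.98978×0.95845 = 0.236810 + 0.427729 = 0.664539.
Q̄ = (S₀/π) × [bracket] = (1361/π) × 0.664539 = 287.9 W/m².

Q̄ ≈ 288 W/m²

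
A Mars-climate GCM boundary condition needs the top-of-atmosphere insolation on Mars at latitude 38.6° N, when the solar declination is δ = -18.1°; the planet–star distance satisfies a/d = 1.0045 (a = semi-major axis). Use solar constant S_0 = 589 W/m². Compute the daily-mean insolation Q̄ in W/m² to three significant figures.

cos h₀ = −tan(+38.6°) tan(-18.100°) = 0.2609, h₀ = 1.3068 rad.
Bracket: h₀ sin ϕ sin δ + cos ϕ cos δ sin h₀ = 1.3068×0.62388×-0.31068 + 0.78152×0.95052×0.96536 = -0.253293 + 0.717118 = 0.463825.
Inverse-square distance factor (a/d)² = 1.0045² = 1.009020.
Q̄ = (S_0/π) × 1.009020 × [bracket] = (589/π) × 1.009020 × 0.463825 = 87.74 W/m².

Q̄ ≈ 87.7 W/m²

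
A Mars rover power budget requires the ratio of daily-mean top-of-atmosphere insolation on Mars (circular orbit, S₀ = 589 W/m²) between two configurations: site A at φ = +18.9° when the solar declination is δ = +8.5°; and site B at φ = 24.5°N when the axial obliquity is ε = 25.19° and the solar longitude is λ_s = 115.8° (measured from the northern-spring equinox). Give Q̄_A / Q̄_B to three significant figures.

Q̄_A / Q̄_B ≈ 0.916

— Configuration A (φ=+18.9°):
cos H₀ = −tan(+18.9°) tan(+8.500°) = -0.0512, H₀ = 1.6220 rad.
Bracket: H₀ sin φ sin δ + cos φ cos δ sin H₀ = 1.6220×0.32392×0.14781 + 0.94609×0.98902×0.99869 = 0.077659 + 0.934476 = 1.012135.
Q̄ = (S₀/π) × [bracket] = (589/π) × 1.012135 = 189.76 W/m².
— Configuration B (φ=+24.5°):
Solar declination: sin δ = sin ε · sin λ_s = sin 25.19° × sin 115.8° = 0.38319, so δ = +22.532°.
cos H₀ = −tan(+24.5°) tan(+22.532°) = -0.1891, H₀ = 1.7610 rad.
Bracket: H₀ sin φ sin δ + cos φ cos δ sin H₀ = 1.7610×0.41469×0.38319 + 0.90996×0.92367×0.98196 = 0.279832 + 0.825340 = 1.105172.
Q̄ = (S₀/π) × [bracket] = (589/π) × 1.105172 = 207.20 W/m².
Ratio Q̄_A / Q̄_B = 189.76 / 207.20 = 0.9158.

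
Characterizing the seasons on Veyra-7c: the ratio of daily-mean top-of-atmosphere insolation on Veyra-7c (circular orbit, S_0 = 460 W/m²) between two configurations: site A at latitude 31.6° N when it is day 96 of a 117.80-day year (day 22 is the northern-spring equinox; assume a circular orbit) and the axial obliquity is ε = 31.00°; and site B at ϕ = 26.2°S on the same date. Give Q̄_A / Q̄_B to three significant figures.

— Configuration A (ϕ=+31.6°):
Solar longitude: L_s = 360° × (96 − 22)/117.80 = 226.146°.
sin δ = sin 31.00° × sin 226.146° = -0.37140, so δ = -21.802°.
cos h₀ = −tan(+31.6°) tan(-21.802°) = 0.2461, h₀ = 1.3222 rad.
Bracket: h₀ sin ϕ sin δ + cos ϕ cos δ sin h₀ = 1.3222×0.52399×-0.37140 + 0.85173×0.92847×0.96925 = -0.257313 + 0.766488 = 0.509175.
Q̄ = (S_0/π) × [bracket] = (460/π) × 0.509175 = 74.555 W/m².
— Configuration B (ϕ=-26.2°):
cos h₀ = −tan(-26.2°) tan(-21.802°) = -0.1968, h₀ = 1.7689 rad.
Bracket: h₀ sin ϕ sin δ + cos ϕ cos δ sin h₀ = 1.7689×-0.44151×-0.37140 + 0.89726×0.92847×0.98044 = 0.290059 + 0.816784 = 1.106843.
Q̄ = (S_0/π) × [bracket] = (460/π) × 1.106843 = 162.07 W/m².
Ratio Q̄_A / Q̄_B = 74.555 / 162.07 = 0.4600.

Q̄_A / Q̄_B ≈ 0.460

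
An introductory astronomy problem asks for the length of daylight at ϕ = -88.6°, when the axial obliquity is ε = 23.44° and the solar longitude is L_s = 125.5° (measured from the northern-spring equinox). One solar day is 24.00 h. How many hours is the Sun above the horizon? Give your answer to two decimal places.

0.00 h

Solar declination: sin δ = sin ε · sin L_s = sin 23.44° × sin 125.5° = 0.32385, so δ = +18.896°.
cos h₀ = −tan ϕ · tan δ = 14.0057 ≥ 1, so the Sun never rises (polar night) and h₀ = 0.
Daylight = 2h₀/(2π) × 24.00 h = (0.0000/π) × 24.00 = 0.00 h.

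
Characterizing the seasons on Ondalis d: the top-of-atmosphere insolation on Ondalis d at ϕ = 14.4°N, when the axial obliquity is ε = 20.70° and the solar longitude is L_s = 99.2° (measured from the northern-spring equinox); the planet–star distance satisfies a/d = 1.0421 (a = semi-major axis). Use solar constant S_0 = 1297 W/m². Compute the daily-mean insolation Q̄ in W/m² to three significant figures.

Solar declination: sin δ = sin ε · sin L_s = sin 20.70° × sin 99.2° = 0.34893, so δ = +20.422°.
cos h₀ = −tan(+14.4°) tan(+20.422°) = -0.0956, h₀ = 1.6665 rad.
Bracket: h₀ sin ϕ sin δ + cos ϕ cos δ sin h₀ = 1.6665×0.24869×0.34893 + 0.96858×0.93715×0.99542 = 0.144611 + 0.903547 = 1.048158.
Inverse-square distance factor (a/d)² = 1.0421² = 1.085972.
Q̄ = (S_0/π) × 1.085972 × [bracket] = (1297/π) × 1.085972 × 1.048158 = 469.9 W/m².

Q̄ ≈ 470 W/m²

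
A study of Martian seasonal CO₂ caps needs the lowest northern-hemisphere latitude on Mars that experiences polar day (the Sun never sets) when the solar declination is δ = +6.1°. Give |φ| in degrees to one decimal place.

Polar day requires cos H₀ = −tan φ tan δ ≤ −1, i.e. tan φ tan δ ≥ 1.
The boundary is |tan φ| · |tan δ| = 1, so |φ| = 90° − |δ| = 90° − 6.1° = 83.9° in the northern hemisphere.

|φ| = 83.9°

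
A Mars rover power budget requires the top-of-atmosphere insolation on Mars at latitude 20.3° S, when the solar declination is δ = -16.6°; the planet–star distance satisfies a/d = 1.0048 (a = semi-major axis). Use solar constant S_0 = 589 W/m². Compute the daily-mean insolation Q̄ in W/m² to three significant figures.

cos h₀ = −tan(-20.3°) tan(-16.600°) = -0.1103, h₀ = 1.6813 rad.
Bracket: h₀ sin ϕ sin δ + cos ϕ cos δ sin h₀ = 1.6813×-0.34694×-0.28569 + 0.93789×0.95832×0.99390 = 0.166646 + 0.893316 = 1.059962.
Inverse-square distance factor (a/d)² = 1.0048² = 1.009623.
Q̄ = (S_0/π) × 1.009623 × [bracket] = (589/π) × 1.009623 × 1.059962 = 200.6 W/m².

Q̄ ≈ 201 W/m²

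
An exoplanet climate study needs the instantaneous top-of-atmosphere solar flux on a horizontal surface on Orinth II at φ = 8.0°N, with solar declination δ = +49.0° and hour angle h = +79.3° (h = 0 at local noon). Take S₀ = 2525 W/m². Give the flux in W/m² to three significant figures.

570 W/m²

cos θ_z = sin φ sin δ + cos φ cos δ cos h = 0.105035 + 0.120623 = 0.225658.
Flux = S₀ · cos θ_z = 2525 × 0.225658 = 569.8 W/m².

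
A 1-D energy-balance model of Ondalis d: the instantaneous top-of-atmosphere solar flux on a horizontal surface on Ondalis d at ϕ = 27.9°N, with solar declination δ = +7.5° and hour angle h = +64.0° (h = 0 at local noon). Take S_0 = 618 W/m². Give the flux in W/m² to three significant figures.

275 W/m²

cos θ_z = sin ϕ sin δ + cos ϕ cos δ cos h = 0.061077 + 0.384103 = 0.445180.
Flux = S_0 · cos θ_z = 618 × 0.445180 = 275.1 W/m².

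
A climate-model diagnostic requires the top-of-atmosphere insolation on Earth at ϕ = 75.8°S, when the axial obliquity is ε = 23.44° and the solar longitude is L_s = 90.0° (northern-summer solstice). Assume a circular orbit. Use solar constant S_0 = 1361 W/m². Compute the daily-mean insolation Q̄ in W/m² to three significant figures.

Q̄ ≈ 0.00 W/m²

Solar declination: sin δ = sin ε · sin L_s = sin 23.44° × sin 90.0° = 0.39779, so δ = +23.440°.
cos h₀ = −tan(-75.8°) tan(+23.440°) = 1.7134 ≥ 1 ⇒ polar night, h₀ = 0 and Q̄ = 0.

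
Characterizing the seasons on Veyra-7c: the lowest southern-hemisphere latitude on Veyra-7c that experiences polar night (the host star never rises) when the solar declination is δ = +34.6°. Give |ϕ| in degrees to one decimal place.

|ϕ| = 55.4°

Polar night requires cos h₀ = −tan ϕ tan δ ≥ 1, i.e. tan ϕ tan δ ≤ −1.
The boundary is |tan ϕ| · |tan δ| = 1, so |ϕ| = 90° − |δ| = 90° − 34.6° = 55.4° in the southern hemisphere.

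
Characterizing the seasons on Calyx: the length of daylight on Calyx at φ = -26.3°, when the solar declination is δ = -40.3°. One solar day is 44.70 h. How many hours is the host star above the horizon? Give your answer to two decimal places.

28.50 h

cos H₀ = −tan φ · tan δ = −tan(-26.3°) × tan(-40.300°) = -0.4191, so H₀ = 2.0033 rad = 114.78°.
Daylight = 2H₀/(2π) × 44.70 h = (2.0033/π) × 44.70 = 28.50 h.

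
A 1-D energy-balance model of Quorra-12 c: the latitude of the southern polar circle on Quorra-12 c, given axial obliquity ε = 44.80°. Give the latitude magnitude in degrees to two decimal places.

The polar circle is the lowest latitude that experiences at least one full rotation of continuous darkness at the northern-summer solstice; it lies at |φ| = 90° − ε = 90° − 44.80° = 45.20°.

45.20°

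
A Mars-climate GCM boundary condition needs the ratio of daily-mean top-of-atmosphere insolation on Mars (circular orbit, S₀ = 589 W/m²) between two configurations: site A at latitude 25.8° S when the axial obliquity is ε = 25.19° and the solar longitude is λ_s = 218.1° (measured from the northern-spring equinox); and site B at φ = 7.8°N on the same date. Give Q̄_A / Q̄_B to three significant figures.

— Configuration A (φ=-25.8°):
Solar declination: sin δ = sin ε · sin λ_s = sin 25.19° × sin 218.1° = -0.26262, so δ = -15.226°.
cos H₀ = −tan(-25.8°) tan(-15.226°) = -0.1316, H₀ = 1.7028 rad.
Bracket: H₀ sin φ sin δ + cos φ cos δ sin H₀ = 1.7028×-0.43523×-0.26262 + 0.90032×0.96490×0.99131 = 0.194630 + 0.861170 = 1.055800.
Q̄ = (S₀/π) × [bracket] = (589/π) × 1.055800 = 197.95 W/m².
— Configuration B (φ=+7.8°):
cos H₀ = −tan(+7.8°) tan(-15.226°) = 0.0373, H₀ = 1.5335 rad.
Bracket: H₀ sin φ sin δ + cos φ cos δ sin H₀ = 1.5335×0.13572×-0.26262 + 0.99075×0.96490×0.99930 = -0.054658 + 0.955305 = 0.900647.
Q̄ = (S₀/π) × [bracket] = (589/π) × 0.900647 = 168.86 W/m².
Ratio Q̄_A / Q̄_B = 197.95 / 168.86 = 1.172.

Q̄_A / Q̄_B ≈ 1.17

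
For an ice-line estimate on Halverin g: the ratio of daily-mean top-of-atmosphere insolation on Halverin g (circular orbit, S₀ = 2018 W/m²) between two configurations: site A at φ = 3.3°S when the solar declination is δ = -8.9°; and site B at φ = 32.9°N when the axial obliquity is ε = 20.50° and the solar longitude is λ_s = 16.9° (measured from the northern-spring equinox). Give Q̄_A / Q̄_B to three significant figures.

Q̄_A / Q̄_B ≈ 1.08

— Configuration A (φ=-3.3°):
cos H₀ = −tan(-3.3°) tan(-8.900°) = -0.0090, H₀ = 1.5798 rad.
Bracket: H₀ sin φ sin δ + cos φ cos δ sin H₀ = 1.5798×-0.05756×-0.15471 + 0.99834×0.98796×0.99996 = 0.014068 + 0.986281 = 1.000349.
Q̄ = (S₀/π) × [bracket] = (2018/π) × 1.000349 = 642.57 W/m².
— Configuration B (φ=+32.9°):
Solar declination: sin δ = sin ε · sin λ_s = sin 20.50° × sin 16.9° = 0.10181, so δ = +5.843°.
cos H₀ = −tan(+32.9°) tan(+5.843°) = -0.0662, H₀ = 1.6371 rad.
Bracket: H₀ sin φ sin δ + cos φ cos δ sin H₀ = 1.6371×0.54317×0.10181 + 0.83962×0.99480×0.99781 = 0.090532 + 0.833425 = 0.923957.
Q̄ = (S₀/π) × [bracket] = (2018/π) × 0.923957 = 593.50 W/m².
Ratio Q̄_A / Q̄_B = 642.57 / 593.50 = 1.083.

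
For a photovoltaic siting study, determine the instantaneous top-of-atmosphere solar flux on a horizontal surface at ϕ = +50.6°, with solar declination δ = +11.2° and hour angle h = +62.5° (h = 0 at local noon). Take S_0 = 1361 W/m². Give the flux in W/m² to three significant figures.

cos θ_z = sin ϕ sin δ + cos ϕ cos δ cos h = 0.150091 + 0.287504 = 0.437595.
Flux = S_0 · cos θ_z = 1361 × 0.437595 = 595.6 W/m².

596 W/m²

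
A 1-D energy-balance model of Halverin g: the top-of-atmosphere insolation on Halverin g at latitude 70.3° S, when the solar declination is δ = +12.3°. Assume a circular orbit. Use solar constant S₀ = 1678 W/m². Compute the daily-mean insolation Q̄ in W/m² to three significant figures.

Q̄ ≈ 41.4 W/m²

cos H₀ = −tan(-70.3°) tan(+12.300°) = 0.6089, H₀ = 0.9161 rad.
Bracket: H₀ sin φ sin δ + cos φ cos δ sin H₀ = 0.9161×-0.94147×0.21303 + 0.33710×0.97705×0.79321 = -0.183734 + 0.261254 = 0.077520.
Q̄ = (S₀/π) × [bracket] = (1678/π) × 0.077520 = 41.41 W/m².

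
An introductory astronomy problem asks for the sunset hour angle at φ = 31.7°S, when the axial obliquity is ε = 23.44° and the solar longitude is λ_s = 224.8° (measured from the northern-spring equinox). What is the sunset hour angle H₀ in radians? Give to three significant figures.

H₀ = 1.75 rad

Solar declination: sin δ = sin ε · sin λ_s = sin 23.44° × sin 224.8° = -0.28030, so δ = -16.278°.
cos H₀ = −tan φ · tan δ = −tan(-31.7°) × tan(-16.278°) = -0.1803, so H₀ = 1.7521 rad = 100.39°.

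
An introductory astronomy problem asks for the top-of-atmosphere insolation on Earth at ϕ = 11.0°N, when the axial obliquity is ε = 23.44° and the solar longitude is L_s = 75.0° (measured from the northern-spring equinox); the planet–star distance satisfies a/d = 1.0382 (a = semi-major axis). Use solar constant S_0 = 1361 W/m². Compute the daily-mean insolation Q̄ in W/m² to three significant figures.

Solar declination: sin δ = sin ε · sin L_s = sin 23.44° × sin 75.0° = 0.38423, so δ = +22.596°.
cos h₀ = −tan(+11.0°) tan(+22.596°) = -0.0809, h₀ = 1.6518 rad.
Bracket: h₀ sin ϕ sin δ + cos ϕ cos δ sin h₀ = 1.6518×0.19081×0.38423 + 0.98163×0.92324×0.99672 = 0.121102 + 0.903307 = 1.024409.
Inverse-square distance factor (a/d)² = 1.0382² = 1.077859.
Q̄ = (S_0/π) × 1.077859 × [bracket] = (1361/π) × 1.077859 × 1.024409 = 478.3 W/m².

Q̄ ≈ 478 W/m²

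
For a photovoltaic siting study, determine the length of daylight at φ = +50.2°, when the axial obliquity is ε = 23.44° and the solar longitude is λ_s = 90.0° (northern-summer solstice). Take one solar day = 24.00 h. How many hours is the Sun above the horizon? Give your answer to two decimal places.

Solar declination: sin δ = sin ε · sin λ_s = sin 23.44° × sin 90.0° = 0.39779, so δ = +23.440°.
cos H₀ = −tan φ · tan δ = −tan(+50.2°) × tan(+23.440°) = -0.5204, so H₀ = 2.1181 rad = 121.36°.
Daylight = 2H₀/(2π) × 24.00 h = (2.1181/π) × 24.00 = 16.18 h.

16.18 h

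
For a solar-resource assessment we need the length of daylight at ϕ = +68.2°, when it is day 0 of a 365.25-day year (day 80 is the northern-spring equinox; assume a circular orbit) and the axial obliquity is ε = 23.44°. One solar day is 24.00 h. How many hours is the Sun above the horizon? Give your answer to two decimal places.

0.00 h

Solar longitude: L_s = 360° × (0 − 80)/365.25 = -78.850°, i.e. -78.850° + 360° = 281.150°.
sin δ = sin 23.44° × sin 281.150° = -0.39028, so δ = -22.972°.
cos h₀ = −tan ϕ · tan δ = 1.0598 ≥ 1, so the Sun never rises (polar night) and h₀ = 0.
Daylight = 2h₀/(2π) × 24.00 h = (0.0000/π) × 24.00 = 0.00 h.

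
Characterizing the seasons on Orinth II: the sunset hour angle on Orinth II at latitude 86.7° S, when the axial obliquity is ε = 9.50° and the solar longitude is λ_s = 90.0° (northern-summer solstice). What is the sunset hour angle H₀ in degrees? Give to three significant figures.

H₀ = 0.00°

Solar declination: sin δ = sin ε · sin λ_s = sin 9.50° × sin 90.0° = 0.16505, so δ = +9.500°.
cos H₀ = −tan φ · tan δ = 2.9022 ≥ 1, so the host star never rises (polar night) and H₀ = 0.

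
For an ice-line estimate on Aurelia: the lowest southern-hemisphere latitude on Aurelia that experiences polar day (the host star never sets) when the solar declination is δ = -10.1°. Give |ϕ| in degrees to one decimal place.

|ϕ| = 79.9°

Polar day requires cos h₀ = −tan ϕ tan δ ≤ −1, i.e. tan ϕ tan δ ≥ 1.
The boundary is |tan ϕ| · |tan δ| = 1, so |ϕ| = 90° − |δ| = 90° − 10.1° = 79.9° in the southern hemisphere.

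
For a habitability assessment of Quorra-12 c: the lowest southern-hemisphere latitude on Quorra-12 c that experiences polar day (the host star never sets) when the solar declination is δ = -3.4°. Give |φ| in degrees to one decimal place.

|φ| = 86.6°

Polar day requires cos H₀ = −tan φ tan δ ≤ −1, i.e. tan φ tan δ ≥ 1.
The boundary is |tan φ| · |tan δ| = 1, so |φ| = 90° − |δ| = 90° − 3.4° = 86.6° in the southern hemisphere.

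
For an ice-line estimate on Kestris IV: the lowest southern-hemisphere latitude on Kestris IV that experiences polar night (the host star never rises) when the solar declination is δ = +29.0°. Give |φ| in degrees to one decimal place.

Polar night requires cos H₀ = −tan φ tan δ ≥ 1, i.e. tan φ tan δ ≤ −1.
The boundary is |tan φ| · |tan δ| = 1, so |φ| = 90° − |δ| = 90° − 29.0° = 61.0° in the southern hemisphere.

|φ| = 61.0°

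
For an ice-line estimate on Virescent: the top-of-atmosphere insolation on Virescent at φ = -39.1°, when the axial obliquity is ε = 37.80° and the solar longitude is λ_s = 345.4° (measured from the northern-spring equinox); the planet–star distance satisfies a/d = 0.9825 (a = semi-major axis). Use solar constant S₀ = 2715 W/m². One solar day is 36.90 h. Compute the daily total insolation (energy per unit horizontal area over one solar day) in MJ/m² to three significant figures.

Solar declination: sin δ = sin ε · sin λ_s = sin 37.80° × sin 345.4° = -0.15450, so δ = -8.888°.
cos H₀ = −tan(-39.1°) tan(-8.888°) = -0.1271, H₀ = 1.6982 rad.
Bracket: H₀ sin φ sin δ + cos φ cos δ sin H₀ = 1.6982×-0.63068×-0.15450 + 0.77605×0.98799×0.99189 = 0.165473 + 0.760511 = 0.925984.
Inverse-square distance factor (a/d)² = 0.9825² = 0.965306.
Q̄ = (S₀/π) × 0.965306 × [bracket] = (2715/π) × 0.965306 × 0.925984 = 772.48 W/m².
Daily total = Q̄ × 36.90 h × 3600 s/h = 772.48 × 36.90 × 3600 / 10⁶ = 102.6 MJ/m².

103 MJ/m²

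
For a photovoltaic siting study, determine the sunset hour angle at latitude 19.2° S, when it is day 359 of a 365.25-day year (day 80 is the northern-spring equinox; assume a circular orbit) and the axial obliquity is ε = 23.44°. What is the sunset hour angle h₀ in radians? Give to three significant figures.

Solar longitude: L_s = 360° × (359 − 80)/365.25 = 274.990°.
sin δ = sin 23.44° × sin 274.990° = -0.39628, so δ = -23.346°.
cos h₀ = −tan ϕ · tan δ = −tan(-19.2°) × tan(-23.346°) = -0.1503, so h₀ = 1.7217 rad = 98.64°.

h₀ = 1.72 rad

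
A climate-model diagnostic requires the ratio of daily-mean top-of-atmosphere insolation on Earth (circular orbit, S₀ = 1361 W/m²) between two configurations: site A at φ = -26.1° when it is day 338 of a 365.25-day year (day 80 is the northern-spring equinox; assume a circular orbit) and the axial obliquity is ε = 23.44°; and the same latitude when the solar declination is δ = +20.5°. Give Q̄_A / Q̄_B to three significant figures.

— Configuration A (φ=-26.1°):
Solar longitude: λ_s = 360° × (338 − 80)/365.25 = 254.292°.
sin δ = sin 23.44° × sin 254.292° = -0.38293, so δ = -22.515°.
cos H₀ = −tan(-26.1°) tan(-22.515°) = -0.2031, H₀ = 1.7753 rad.
Bracket: H₀ sin φ sin δ + cos φ cos δ sin H₀ = 1.7753×-0.43994×-0.38293 + 0.89803×0.92378×0.97916 = 0.299078 + 0.812294 = 1.111372.
Q̄ = (S₀/π) × [bracket] = (1361/π) × 1.111372 = 481.47 W/m².
— Configuration B (φ=-26.1°):
cos H₀ = −tan(-26.1°) tan(+20.500°) = 0.1832, H₀ = 1.3866 rad.
Bracket: H₀ sin φ sin δ + cos φ cos δ sin H₀ = 1.3866×-0.43994×0.35021 + 0.89803×0.93667×0.98308 = -0.213635 + 0.826925 = 0.613290.
Q̄ = (S₀/π) × [bracket] = (1361/π) × 0.613290 = 265.69 W/m².
Ratio Q̄_A / Q̄_B = 481.47 / 265.69 = 1.812.

Q̄_A / Q̄_B ≈ 1.81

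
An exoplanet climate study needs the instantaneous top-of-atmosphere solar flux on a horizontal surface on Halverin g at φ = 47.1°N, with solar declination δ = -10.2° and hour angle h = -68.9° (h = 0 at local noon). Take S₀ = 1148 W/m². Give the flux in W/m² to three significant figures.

cos θ_z = sin φ sin δ + cos φ cos δ cos h = -0.129722 + 0.241184 = 0.111462.
Flux = S₀ · cos θ_z = 1148 × 0.111462 = 128.0 W/m².

128 W/m²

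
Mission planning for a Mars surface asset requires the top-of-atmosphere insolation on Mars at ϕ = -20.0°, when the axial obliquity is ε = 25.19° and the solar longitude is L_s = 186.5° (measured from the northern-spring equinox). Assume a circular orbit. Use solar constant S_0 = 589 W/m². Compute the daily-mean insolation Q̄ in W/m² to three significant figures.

Solar declination: sin δ = sin ε · sin L_s = sin 25.19° × sin 186.5° = -0.04818, so δ = -2.762°.
cos h₀ = −tan(-20.0°) tan(-2.762°) = -0.0176, h₀ = 1.5884 rad.
Bracket: h₀ sin ϕ sin δ + cos ϕ cos δ sin h₀ = 1.5884×-0.34202×-0.04818 + 0.93969×0.99884×0.99985 = 0.026174 + 0.938459 = 0.964633.
Q̄ = (S_0/π) × [bracket] = (589/π) × 0.964633 = 180.9 W/m².

Q̄ ≈ 181 W/m²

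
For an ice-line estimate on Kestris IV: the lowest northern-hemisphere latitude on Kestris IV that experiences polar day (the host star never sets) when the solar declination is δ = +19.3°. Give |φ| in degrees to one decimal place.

|φ| = 70.7°

Polar day requires cos H₀ = −tan φ tan δ ≤ −1, i.e. tan φ tan δ ≥ 1.
The boundary is |tan φ| · |tan δ| = 1, so |φ| = 90° − |δ| = 90° − 19.3° = 70.7° in the northern hemisphere.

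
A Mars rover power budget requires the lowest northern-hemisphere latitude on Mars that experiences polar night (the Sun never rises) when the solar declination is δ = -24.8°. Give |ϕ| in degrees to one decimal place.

|ϕ| = 65.2°

Polar night requires cos h₀ = −tan ϕ tan δ ≥ 1, i.e. tan ϕ tan δ ≤ −1.
The boundary is |tan ϕ| · |tan δ| = 1, so |ϕ| = 90° − |δ| = 90° − 24.8° = 65.2° in the northern hemisphere.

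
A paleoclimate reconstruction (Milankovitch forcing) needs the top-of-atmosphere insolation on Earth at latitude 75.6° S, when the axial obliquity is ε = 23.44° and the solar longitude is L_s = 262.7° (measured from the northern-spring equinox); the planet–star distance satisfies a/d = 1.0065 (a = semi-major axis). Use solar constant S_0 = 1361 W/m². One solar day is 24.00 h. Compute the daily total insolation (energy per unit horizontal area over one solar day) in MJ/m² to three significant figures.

Solar declination: sin δ = sin ε · sin L_s = sin 23.44° × sin 262.7° = -0.39456, so δ = -23.239°.
cos h₀ = −tan(-75.6°) tan(-23.239°) = -1.6724 ≤ −1 ⇒ polar day, h₀ = π.
Bracket: h₀ sin ϕ sin δ + cos ϕ cos δ sin h₀ = 3.1416×-0.96858×-0.39456 + 0.24869×0.91887×0.00000 = 1.200603 + 0.000000 = 1.200603.
Inverse-square distance factor (a/d)² = 1.0065² = 1.013042.
Q̄ = (S_0/π) × 1.013042 × [bracket] = (1361/π) × 1.013042 × 1.200603 = 526.91 W/m².
Daily total = Q̄ × 24.00 h × 3600 s/h = 526.91 × 24.00 × 3600 / 10⁶ = 45.53 MJ/m².

45.5 MJ/m²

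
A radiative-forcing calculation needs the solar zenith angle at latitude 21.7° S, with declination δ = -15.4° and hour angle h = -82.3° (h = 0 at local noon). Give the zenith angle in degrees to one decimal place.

θ_z = 77.4°

cos θ_z = sin φ sin δ + cos φ cos δ cos h = 0.098189 + 0.120021 = 0.218210.
θ_z = arccos(0.218210) = 77.4°.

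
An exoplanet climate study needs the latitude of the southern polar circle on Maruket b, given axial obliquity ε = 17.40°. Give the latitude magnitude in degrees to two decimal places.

The polar circle is the lowest latitude that experiences at least one full rotation of continuous darkness at the northern-summer solstice; it lies at |φ| = 90° − ε = 90° − 17.40° = 72.60°.

72.60°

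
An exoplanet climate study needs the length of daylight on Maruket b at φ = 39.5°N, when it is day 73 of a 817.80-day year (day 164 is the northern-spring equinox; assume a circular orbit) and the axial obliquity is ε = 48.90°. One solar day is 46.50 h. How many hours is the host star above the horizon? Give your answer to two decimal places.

16.22 h

Solar longitude: λ_s = 360° × (73 − 164)/817.80 = -40.059°, i.e. -40.059° + 360° = 319.941°.
sin δ = sin 48.90° × sin 319.941° = -0.48497, so δ = -29.011°.
cos H₀ = −tan φ · tan δ = −tan(+39.5°) × tan(-29.011°) = 0.4571, so H₀ = 1.0960 rad = 62.80°.
Daylight = 2H₀/(2π) × 46.50 h = (1.0960/π) × 46.50 = 16.22 h.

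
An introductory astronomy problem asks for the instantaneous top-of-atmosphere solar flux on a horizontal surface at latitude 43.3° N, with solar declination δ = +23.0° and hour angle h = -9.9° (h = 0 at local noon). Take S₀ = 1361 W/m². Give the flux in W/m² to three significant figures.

cos θ_z = sin φ sin δ + cos φ cos δ cos h = 0.267971 + 0.659943 = 0.927914.
Flux = S₀ · cos θ_z = 1361 × 0.927914 = 1263 W/m².

1.26e+03 W/m²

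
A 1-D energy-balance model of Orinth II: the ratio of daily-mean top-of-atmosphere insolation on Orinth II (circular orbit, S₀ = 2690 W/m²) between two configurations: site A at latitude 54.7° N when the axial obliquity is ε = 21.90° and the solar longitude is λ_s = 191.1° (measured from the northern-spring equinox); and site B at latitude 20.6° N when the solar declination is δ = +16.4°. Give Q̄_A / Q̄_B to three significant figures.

Q̄_A / Q̄_B ≈ 0.460

— Configuration A (φ=+54.7°):
Solar declination: sin δ = sin ε · sin λ_s = sin 21.90° × sin 191.1° = -0.07181, so δ = -4.118°.
cos H₀ = −tan(+54.7°) tan(-4.118°) = 0.1017, H₀ = 1.4689 rad.
Bracket: H₀ sin φ sin δ + cos φ cos δ sin H₀ = 1.4689×0.81614×-0.07181 + 0.57786×0.99742×0.99482 = -0.086088 + 0.573384 = 0.487296.
Q̄ = (S₀/π) × [bracket] = (2690/π) × 0.487296 = 417.25 W/m².
— Configuration B (φ=+20.6°):
cos H₀ = −tan(+20.6°) tan(+16.400°) = -0.1106, H₀ = 1.6816 rad.
Bracket: H₀ sin φ sin δ + cos φ cos δ sin H₀ = 1.6816×0.35184×0.28234 + 0.93606×0.95931×0.99386 = 0.167048 + 0.892458 = 1.059506.
Q̄ = (S₀/π) × [bracket] = (2690/π) × 1.059506 = 907.21 W/m².
Ratio Q̄_A / Q̄_B = 417.25 / 907.21 = 0.4599.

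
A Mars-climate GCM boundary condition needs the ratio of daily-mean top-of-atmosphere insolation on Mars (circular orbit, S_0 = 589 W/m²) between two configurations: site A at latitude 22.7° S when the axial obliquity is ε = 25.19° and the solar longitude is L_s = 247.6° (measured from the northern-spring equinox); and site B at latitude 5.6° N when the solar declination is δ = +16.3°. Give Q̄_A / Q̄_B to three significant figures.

— Configuration A (ϕ=-22.7°):
Solar declination: sin δ = sin ε · sin L_s = sin 25.19° × sin 247.6° = -0.39351, so δ = -23.173°.
cos h₀ = −tan(-22.7°) tan(-23.173°) = -0.1791, h₀ = 1.7508 rad.
Bracket: h₀ sin ϕ sin δ + cos ϕ cos δ sin h₀ = 1.7508×-0.38591×-0.39351 + 0.92254×0.91932×0.98384 = 0.265876 + 0.834404 = 1.100280.
Q̄ = (S_0/π) × [bracket] = (589/π) × 1.100280 = 206.29 W/m².
— Configuration B (ϕ=+5.6°):
cos h₀ = −tan(+5.6°) tan(+16.300°) = -0.0287, h₀ = 1.5995 rad.
Bracket: h₀ sin ϕ sin δ + cos ϕ cos δ sin h₀ = 1.5995×0.09758×0.28067 + 0.99523×0.95981×0.99959 = 0.043807 + 0.954840 = 0.998647.
Q̄ = (S_0/π) × [bracket] = (589/π) × 0.998647 = 187.23 W/m².
Ratio Q̄_A / Q̄_B = 206.29 / 187.23 = 1.102.

Q̄_A / Q̄_B ≈ 1.10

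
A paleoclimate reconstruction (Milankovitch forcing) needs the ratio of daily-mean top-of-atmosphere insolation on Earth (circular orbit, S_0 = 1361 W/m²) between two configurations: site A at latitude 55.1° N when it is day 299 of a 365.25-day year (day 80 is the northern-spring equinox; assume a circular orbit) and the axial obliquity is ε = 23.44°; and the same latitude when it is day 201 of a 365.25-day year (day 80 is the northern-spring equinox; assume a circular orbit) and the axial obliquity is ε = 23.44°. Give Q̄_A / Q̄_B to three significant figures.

Q̄_A / Q̄_B ≈ 0.273

— Configuration A (ϕ=+55.1°):
Solar longitude: L_s = 360° × (299 − 80)/365.25 = 215.852°.
sin δ = sin 23.44° × sin 215.852° = -0.23298, so δ = -13.473°.
cos h₀ = −tan(+55.1°) tan(-13.473°) = 0.3434, h₀ = 1.2202 rad.
Bracket: h₀ sin ϕ sin δ + cos ϕ cos δ sin h₀ = 1.2202×0.82015×-0.23298 + 0.57215×0.97248×0.93918 = -0.233154 + 0.522564 = 0.289410.
Q̄ = (S_0/π) × [bracket] = (1361/π) × 0.289410 = 125.38 W/m².
— Configuration B (ϕ=+55.1°):
Solar longitude: L_s = 360° × (201 − 80)/365.25 = 119.261°.
sin δ = sin 23.44° × sin 119.261° = 0.34703, so δ = +20.306°.
cos h₀ = −tan(+55.1°) tan(+20.306°) = -0.5304, h₀ = 2.1299 rad.
Bracket: h₀ sin ϕ sin δ + cos ϕ cos δ sin h₀ = 2.1299×0.82015×0.34703 + 0.57215×0.93785×0.84773 = 0.606205 + 0.454884 = 1.061089.
Q̄ = (S_0/π) × [bracket] = (1361/π) × 1.061089 = 459.68 W/m².
Ratio Q̄_A / Q̄_B = 125.38 / 459.68 = 0.2728.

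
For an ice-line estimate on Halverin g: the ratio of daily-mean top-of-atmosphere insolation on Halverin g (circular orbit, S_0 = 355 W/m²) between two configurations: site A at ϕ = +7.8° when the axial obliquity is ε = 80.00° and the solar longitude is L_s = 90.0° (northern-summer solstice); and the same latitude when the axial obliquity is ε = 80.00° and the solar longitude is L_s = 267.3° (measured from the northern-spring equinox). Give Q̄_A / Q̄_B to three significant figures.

— Configuration A (ϕ=+7.8°):
Solar declination: sin δ = sin ε · sin L_s = sin 80.00° × sin 90.0° = 0.98481, so δ = +80.000°.
cos h₀ = −tan(+7.8°) tan(+80.000°) = -0.7769, h₀ = 2.4605 rad.
Bracket: h₀ sin ϕ sin δ + cos ϕ cos δ sin h₀ = 2.4605×0.13572×0.98481 + 0.99075×0.17365×0.62966 = 0.328867 + 0.108329 = 0.437196.
Q̄ = (S_0/π) × [bracket] = (355/π) × 0.437196 = 49.403 W/m².
— Configuration B (ϕ=+7.8°):
Solar declination: sin δ = sin ε · sin L_s = sin 80.00° × sin 267.3° = -0.98371, so δ = -79.645°.
cos h₀ = −tan(+7.8°) tan(-79.645°) = 0.7497, h₀ = 0.7232 rad.
Bracket: h₀ sin ϕ sin δ + cos ϕ cos δ sin h₀ = 0.7232×0.13572×-0.98371 + 0.99075×0.17974×0.66176 = -0.096554 + 0.117845 = 0.021291.
Q̄ = (S_0/π) × [bracket] = (355/π) × 0.021291 = 2.4059 W/m².
Ratio Q̄_A / Q̄_B = 49.403 / 2.4059 = 20.53.

Q̄_A / Q̄_B ≈ 20.5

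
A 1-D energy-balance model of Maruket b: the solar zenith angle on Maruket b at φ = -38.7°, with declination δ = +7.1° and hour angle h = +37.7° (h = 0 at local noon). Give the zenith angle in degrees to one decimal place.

θ_z = 57.6°

cos θ_z = sin φ sin δ + cos φ cos δ cos h = -0.077281 + 0.612760 = 0.535479.
θ_z = arccos(0.535479) = 57.6°.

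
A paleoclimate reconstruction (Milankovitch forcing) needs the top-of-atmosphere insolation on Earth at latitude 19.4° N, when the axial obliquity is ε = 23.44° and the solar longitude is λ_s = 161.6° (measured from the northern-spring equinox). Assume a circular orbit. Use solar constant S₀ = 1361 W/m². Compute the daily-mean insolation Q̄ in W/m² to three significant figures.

Q̄ ≈ 434 W/m²

Solar declination: sin δ = sin ε · sin λ_s = sin 23.44° × sin 161.6° = 0.12556, so δ = +7.213°.
cos H₀ = −tan(+19.4°) tan(+7.213°) = -0.0446, H₀ = 1.6154 rad.
Bracket: H₀ sin φ sin δ + cos φ cos δ sin H₀ = 1.6154×0.33216×0.12556 + 0.94322×0.99209×0.99901 = 0.067372 + 0.934833 = 1.002205.
Q̄ = (S₀/π) × [bracket] = (1361/π) × 1.002205 = 434.2 W/m².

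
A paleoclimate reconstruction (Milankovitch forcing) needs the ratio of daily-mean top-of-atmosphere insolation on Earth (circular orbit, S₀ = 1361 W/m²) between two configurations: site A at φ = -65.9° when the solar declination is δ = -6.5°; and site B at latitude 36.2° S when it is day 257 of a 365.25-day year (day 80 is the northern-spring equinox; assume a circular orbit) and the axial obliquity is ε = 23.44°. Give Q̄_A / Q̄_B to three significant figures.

— Configuration A (φ=-65.9°):
cos H₀ = −tan(-65.9°) tan(-6.500°) = -0.2547, H₀ = 1.8283 rad.
Bracket: H₀ sin φ sin δ + cos φ cos δ sin H₀ = 1.8283×-0.91283×-0.11320 + 0.40833×0.99357×0.96702 = 0.188923 + 0.392324 = 0.581247.
Q̄ = (S₀/π) × [bracket] = (1361/π) × 0.581247 = 251.81 W/m².
— Configuration B (φ=-36.2°):
Solar longitude: λ_s = 360° × (257 − 80)/365.25 = 174.456°.
sin δ = sin 23.44° × sin 174.456° = 0.03843, so δ = +2.203°.
cos H₀ = −tan(-36.2°) tan(+2.203°) = 0.0281, H₀ = 1.5426 rad.
Bracket: H₀ sin φ sin δ + cos φ cos δ sin H₀ = 1.5426×-0.59061×0.03843 + 0.80696×0.99926×0.99960 = -0.035013 + 0.806040 = 0.771027.
Q̄ = (S₀/π) × [bracket] = (1361/π) × 0.771027 = 334.02 W/m².
Ratio Q̄_A / Q̄_B = 251.81 / 334.02 = 0.7539.

Q̄_A / Q̄_B ≈ 0.754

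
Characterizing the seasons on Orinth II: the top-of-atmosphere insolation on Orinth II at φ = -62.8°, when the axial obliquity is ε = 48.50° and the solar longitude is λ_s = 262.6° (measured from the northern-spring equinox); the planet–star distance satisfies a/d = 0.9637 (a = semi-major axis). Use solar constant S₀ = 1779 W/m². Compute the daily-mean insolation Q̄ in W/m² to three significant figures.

Q̄ ≈ 1.09e+03 W/m²

Solar declination: sin δ = sin ε · sin λ_s = sin 48.50° × sin 262.6° = -0.74272, so δ = -47.963°.
cos H₀ = −tan(-62.8°) tan(-47.963°) = -2.1582 ≤ −1 ⇒ polar day, H₀ = π.
Bracket: H₀ sin φ sin δ + cos φ cos δ sin H₀ = 3.1416×-0.88942×-0.74272 + 0.45710×0.66960×0.00000 = 2.075310 + 0.000000 = 2.075310.
Inverse-square distance factor (a/d)² = 0.9637² = 0.928718.
Q̄ = (S₀/π) × 0.928718 × [bracket] = (1779/π) × 0.928718 × 2.075310 = 1091 W/m².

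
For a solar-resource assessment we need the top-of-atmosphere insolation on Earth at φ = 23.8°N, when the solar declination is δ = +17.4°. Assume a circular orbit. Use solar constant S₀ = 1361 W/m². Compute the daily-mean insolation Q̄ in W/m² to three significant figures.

Q̄ ≈ 464 W/m²

cos H₀ = −tan(+23.8°) tan(+17.400°) = -0.1382, H₀ = 1.7095 rad.
Bracket: H₀ sin φ sin δ + cos φ cos δ sin H₀ = 1.7095×0.40355×0.29904 + 0.91496×0.95424×0.99040 = 0.206298 + 0.864710 = 1.071008.
Q̄ = (S₀/π) × [bracket] = (1361/π) × 1.071008 = 464.0 W/m².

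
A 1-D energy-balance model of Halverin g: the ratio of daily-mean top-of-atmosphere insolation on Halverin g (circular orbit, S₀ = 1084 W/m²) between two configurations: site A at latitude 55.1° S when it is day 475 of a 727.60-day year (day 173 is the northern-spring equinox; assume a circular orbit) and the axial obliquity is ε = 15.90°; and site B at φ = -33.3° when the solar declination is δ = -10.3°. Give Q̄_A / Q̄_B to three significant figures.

Q̄_A / Q̄_B ≈ 0.406

— Configuration A (φ=-55.1°):
Solar longitude: λ_s = 360° × (475 − 173)/727.60 = 149.423°.
sin δ = sin 15.90° × sin 149.423° = 0.13936, so δ = +8.011°.
cos H₀ = −tan(-55.1°) tan(+8.011°) = 0.2017, H₀ = 1.3677 rad.
Bracket: H₀ sin φ sin δ + cos φ cos δ sin H₀ = 1.3677×-0.82015×0.13936 + 0.57215×0.99024×0.97944 = -0.156323 + 0.554917 = 0.398594.
Q̄ = (S₀/π) × [bracket] = (1084/π) × 0.398594 = 137.53 W/m².
— Configuration B (φ=-33.3°):
cos H₀ = −tan(-33.3°) tan(-10.300°) = -0.1194, H₀ = 1.6905 rad.
Bracket: H₀ sin φ sin δ + cos φ cos δ sin H₀ = 1.6905×-0.54902×-0.17880 + 0.83581×0.98389×0.99285 = 0.165948 + 0.816465 = 0.982413.
Q̄ = (S₀/π) × [bracket] = (1084/π) × 0.982413 = 338.98 W/m².
Ratio Q̄_A / Q̄_B = 137.53 / 338.98 = 0.4057.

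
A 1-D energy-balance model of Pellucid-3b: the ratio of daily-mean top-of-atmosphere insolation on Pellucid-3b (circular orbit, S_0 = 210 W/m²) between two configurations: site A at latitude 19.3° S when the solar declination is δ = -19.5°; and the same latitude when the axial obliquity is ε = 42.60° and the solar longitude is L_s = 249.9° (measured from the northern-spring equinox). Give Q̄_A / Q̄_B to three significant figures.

— Configuration A (ϕ=-19.3°):
cos h₀ = −tan(-19.3°) tan(-19.500°) = -0.1240, h₀ = 1.6951 rad.
Bracket: h₀ sin ϕ sin δ + cos ϕ cos δ sin h₀ = 1.6951×-0.33051×-0.33381 + 0.94380×0.94264×0.99228 = 0.187016 + 0.882795 = 1.069811.
Q̄ = (S_0/π) × [bracket] = (210/π) × 1.069811 = 71.512 W/m².
— Configuration B (ϕ=-19.3°):
Solar declination: sin δ = sin ε · sin L_s = sin 42.60° × sin 249.9° = -0.63565, so δ = -39.468°.
cos h₀ = −tan(-19.3°) tan(-39.468°) = -0.2884, h₀ = 1.8633 rad.
Bracket: h₀ sin ϕ sin δ + cos ϕ cos δ sin h₀ = 1.8633×-0.33051×-0.63565 + 0.94380×0.77198×0.95752 = 0.391458 + 0.697644 = 1.089102.
Q̄ = (S_0/π) × [bracket] = (210/π) × 1.089102 = 72.801 W/m².
Ratio Q̄_A / Q̄_B = 71.512 / 72.801 = 0.9823.

Q̄_A / Q̄_B ≈ 0.982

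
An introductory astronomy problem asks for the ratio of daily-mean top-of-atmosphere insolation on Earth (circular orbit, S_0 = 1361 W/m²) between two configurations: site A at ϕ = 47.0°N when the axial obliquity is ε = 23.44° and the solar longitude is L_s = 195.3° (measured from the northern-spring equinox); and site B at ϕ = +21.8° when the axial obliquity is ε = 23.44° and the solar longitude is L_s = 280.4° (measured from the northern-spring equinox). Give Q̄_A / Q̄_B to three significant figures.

Q̄_A / Q̄_B ≈ 0.880

— Configuration A (ϕ=+47.0°):
Solar declination: sin δ = sin ε · sin L_s = sin 23.44° × sin 195.3° = -0.10497, so δ = -6.025°.
cos h₀ = −tan(+47.0°) tan(-6.025°) = 0.1132, h₀ = 1.4574 rad.
Bracket: h₀ sin ϕ sin δ + cos ϕ cos δ sin h₀ = 1.4574×0.73135×-0.10497 + 0.68200×0.99448×0.99357 = -0.111884 + 0.673874 = 0.561990.
Q̄ = (S_0/π) × [bracket] = (1361/π) × 0.561990 = 243.47 W/m².
— Configuration B (ϕ=+21.8°):
Solar declination: sin δ = sin ε · sin L_s = sin 23.44° × sin 280.4° = -0.39125, so δ = -23.033°.
cos h₀ = −tan(+21.8°) tan(-23.033°) = 0.1700, h₀ = 1.3999 rad.
Bracket: h₀ sin ϕ sin δ + cos ϕ cos δ sin h₀ = 1.3999×0.37137×-0.39125 + 0.92849×0.92028×0.98544 = -0.203403 + 0.842030 = 0.638627.
Q̄ = (S_0/π) × [bracket] = (1361/π) × 0.638627 = 276.67 W/m².
Ratio Q̄_A / Q̄_B = 243.47 / 276.67 = 0.8800.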